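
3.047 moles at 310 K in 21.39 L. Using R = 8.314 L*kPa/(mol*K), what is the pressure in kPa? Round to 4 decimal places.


PV = nRT, solve for P = nRT / V.
nRT = 3.047 * 8.314 * 310 = 7853.155
P = 7853.155 / 21.39
P = 367.14142122 kPa, rounded to 4 dp:

367.1414 kPa


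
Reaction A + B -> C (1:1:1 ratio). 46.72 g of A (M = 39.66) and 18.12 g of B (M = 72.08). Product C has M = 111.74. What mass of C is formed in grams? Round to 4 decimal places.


Find moles of each reactant; the smaller value is the limiting reagent in a 1:1:1 reaction, so moles_C equals moles of the limiter.
n_A = mass_A / M_A = 46.72 / 39.66 = 1.178013 mol
n_B = mass_B / M_B = 18.12 / 72.08 = 0.251387 mol
Limiting reagent: B (smaller), n_limiting = 0.251387 mol
mass_C = n_limiting * M_C = 0.251387 * 111.74
mass_C = 28.08998338 g, rounded to 4 dp:

28.0900 g


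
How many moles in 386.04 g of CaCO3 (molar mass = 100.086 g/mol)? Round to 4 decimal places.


n = mass / M
n = 386.04 / 100.086
n = 3.85708291 mol, rounded to 4 dp:

3.8571 mol


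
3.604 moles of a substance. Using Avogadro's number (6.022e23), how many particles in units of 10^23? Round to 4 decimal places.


N = n * NA, then divide by 1e23 for the requested units.
N / 1e23 = n * 6.022
N / 1e23 = 3.604 * 6.022
N / 1e23 = 21.703288, rounded to 4 dp:

21.7033


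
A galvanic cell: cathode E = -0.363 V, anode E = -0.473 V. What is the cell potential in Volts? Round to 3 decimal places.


Standard cell potential: E_cell = E_cathode - E_anode.
E_cell = -0.363 - (-0.473)
E_cell = 0.11 V, rounded to 3 dp:

0.110 V


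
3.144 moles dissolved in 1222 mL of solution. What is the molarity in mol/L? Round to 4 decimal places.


Convert volume to liters: V_L = V_mL / 1000.
V_L = 1222 / 1000 = 1.222 L
M = n / V_L = 3.144 / 1.222
M = 2.57283142 mol/L, rounded to 4 dp:

2.5728 mol/L


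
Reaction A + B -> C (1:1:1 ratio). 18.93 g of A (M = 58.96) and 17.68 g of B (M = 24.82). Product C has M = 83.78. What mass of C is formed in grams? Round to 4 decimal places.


Find moles of each reactant; the smaller value is the limiting reagent in a 1:1:1 reaction, so moles_C equals moles of the limiter.
n_A = mass_A / M_A = 18.93 / 58.96 = 0.321065 mol
n_B = mass_B / M_B = 17.68 / 24.82 = 0.712329 mol
Limiting reagent: A (smaller), n_limiting = 0.321065 mol
mass_C = n_limiting * M_C = 0.321065 * 83.78
mass_C = 26.8988257 g, rounded to 4 dp:

26.8988 g


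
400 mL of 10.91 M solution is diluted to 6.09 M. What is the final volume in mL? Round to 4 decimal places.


Dilution: M1*V1 = M2*V2, solve for V2.
V2 = M1*V1 / M2
V2 = 10.91 * 400 / 6.09
V2 = 4364.0 / 6.09
V2 = 716.58456486 mL, rounded to 4 dp:

716.5846 mL


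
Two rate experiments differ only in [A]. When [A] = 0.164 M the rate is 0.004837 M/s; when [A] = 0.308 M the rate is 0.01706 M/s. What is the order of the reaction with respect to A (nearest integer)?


Rate is proportional to [A]^n, so rate2/rate1 = ([A]2/[A]1)^n. Take logs to solve for n.
rate2/rate1 = 0.01706 / 0.004837 = 3.527
[A]2/[A]1 = 0.308 / 0.164 = 1.878
n = ln(3.527) / ln(1.878) = 2.0
Nearest integer order:

2


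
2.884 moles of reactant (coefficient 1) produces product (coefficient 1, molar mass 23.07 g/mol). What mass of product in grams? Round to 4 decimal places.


Use the coefficient ratio to convert reactant moles to product moles, then multiply by the product's molar mass.
moles_P = moles_R * (coeff_P / coeff_R) = 2.884 * (1/1) = 2.884
mass_P = moles_P * M_P = 2.884 * 23.07
mass_P = 66.53388 g, rounded to 4 dp:

66.5339 g


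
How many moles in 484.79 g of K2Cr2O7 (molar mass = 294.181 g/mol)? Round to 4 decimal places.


n = mass / M
n = 484.79 / 294.181
n = 1.64793104 mol, rounded to 4 dp:

1.6479 mol


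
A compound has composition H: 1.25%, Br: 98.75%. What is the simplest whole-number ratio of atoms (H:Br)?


Assume 100 g of compound, divide each mass% by atomic mass to get moles, then normalize by the smallest to get a raw atom ratio.
Moles per 100 g: H: 1.25/1.008 = 1.2401, Br: 98.75/79.904 = 1.2359
Raw ratio (divide by min = 1.2359): H: 1.003, Br: 1.0
Multiply by 1 to clear fractions: H: 1.003 ~= 1, Br: 1.0 ~= 1
Reduce by GCD to get the simplest whole-number ratio:

1:1


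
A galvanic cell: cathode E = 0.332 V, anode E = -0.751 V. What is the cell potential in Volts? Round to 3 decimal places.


Standard cell potential: E_cell = E_cathode - E_anode.
E_cell = 0.332 - (-0.751)
E_cell = 1.083 V, rounded to 3 dp:

1.083 V


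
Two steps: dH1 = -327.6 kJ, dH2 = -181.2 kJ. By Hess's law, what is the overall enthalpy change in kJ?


Hess's law: enthalpy is a state function, so add the step enthalpies.
dH_total = dH1 + dH2 = -327.6 + (-181.2)
dH_total = -508.8 kJ:

-508.80 kJ


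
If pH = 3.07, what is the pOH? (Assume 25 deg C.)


At 25 deg C, pH + pOH = 14.
pOH = 14 - pH = 14 - 3.07
pOH = 10.93:

10.93


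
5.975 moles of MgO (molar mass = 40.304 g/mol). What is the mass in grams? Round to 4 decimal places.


mass = n * M
mass = 5.975 * 40.304
mass = 240.8164 g, rounded to 4 dp:

240.8164 g


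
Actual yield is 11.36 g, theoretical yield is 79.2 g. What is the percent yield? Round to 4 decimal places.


% yield = 100 * actual / theoretical
% yield = 100 * 11.36 / 79.2
% yield = 14.34343434 %, rounded to 4 dp:

14.3434 %


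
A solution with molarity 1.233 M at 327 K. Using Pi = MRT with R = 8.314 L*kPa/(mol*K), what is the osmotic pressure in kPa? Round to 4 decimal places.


Osmotic pressure (van't Hoff): Pi = M*R*T.
RT = 8.314 * 327 = 2718.678
Pi = 1.233 * 2718.678
Pi = 3352.129974 kPa, rounded to 4 dp:

3352.1300 kPa


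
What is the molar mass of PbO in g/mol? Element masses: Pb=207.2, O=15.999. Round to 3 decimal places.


M = sum(count * atomic_mass) over atoms.
M = 1*207.2 + 1*15.999
M = 207.2 + 15.999
M = 223.199 g/mol, rounded to 3 dp:

223.199 g/mol


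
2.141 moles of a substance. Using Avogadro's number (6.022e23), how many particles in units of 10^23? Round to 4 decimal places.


N = n * NA, then divide by 1e23 for the requested units.
N / 1e23 = n * 6.022
N / 1e23 = 2.141 * 6.022
N / 1e23 = 12.893102, rounded to 4 dp:

12.8931


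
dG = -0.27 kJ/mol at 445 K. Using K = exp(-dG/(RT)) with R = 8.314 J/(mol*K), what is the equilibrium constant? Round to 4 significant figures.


dG is in kJ/mol; multiply by 1000 to match R in J/(mol*K).
RT = 8.314 * 445 = 3699.73 J/mol
exponent = -dG*1000 / (RT) = -(-0.27*1000) / 3699.73 = 0.0729783
K = exp(0.0729783)
K = 1.0757072, rounded to 4 significant figures:

1.076


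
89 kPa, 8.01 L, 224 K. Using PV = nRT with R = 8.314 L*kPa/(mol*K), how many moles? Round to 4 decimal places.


PV = nRT, solve for n = PV / (RT).
PV = 89 * 8.01 = 712.89
RT = 8.314 * 224 = 1862.336
n = 712.89 / 1862.336
n = 0.38279344 mol, rounded to 4 dp:

0.3828 mol


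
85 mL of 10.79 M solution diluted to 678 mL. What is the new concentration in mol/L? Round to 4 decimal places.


Dilution: M1*V1 = M2*V2, solve for M2.
M2 = M1*V1 / V2
M2 = 10.79 * 85 / 678
M2 = 917.15 / 678
M2 = 1.35272861 mol/L, rounded to 4 dp:

1.3527 mol/L


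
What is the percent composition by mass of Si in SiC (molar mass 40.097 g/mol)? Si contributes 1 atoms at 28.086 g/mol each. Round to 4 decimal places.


pct = 100 * (n_elem * M_elem) / M_total
mass_contribution = 1 * 28.086 = 28.086 g/mol
pct = 100 * 28.086 / 40.097
pct = 70.04514053 %, rounded to 4 dp:

70.0451 %


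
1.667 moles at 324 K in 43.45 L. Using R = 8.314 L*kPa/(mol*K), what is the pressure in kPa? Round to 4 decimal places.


PV = nRT, solve for P = nRT / V.
nRT = 1.667 * 8.314 * 324 = 4490.4579
P = 4490.4579 / 43.45
P = 103.34770771 kPa, rounded to 4 dp:

103.3477 kPa


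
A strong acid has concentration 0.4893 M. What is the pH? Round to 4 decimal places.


A strong acid dissociates completely, so [H+] equals the given concentration.
pH = -log10([H+]) = -log10(0.4893)
pH = 0.31042478, rounded to 4 dp:

0.3104


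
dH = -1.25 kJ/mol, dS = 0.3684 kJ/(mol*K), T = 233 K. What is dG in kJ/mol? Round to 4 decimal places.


Gibbs: dG = dH - T*dS (consistent units, dS already in kJ/(mol*K)).
T*dS = 233 * 0.3684 = 85.8372
dG = -1.25 - (85.8372)
dG = -87.0872 kJ/mol, rounded to 4 dp:

-87.0872 kJ/mol


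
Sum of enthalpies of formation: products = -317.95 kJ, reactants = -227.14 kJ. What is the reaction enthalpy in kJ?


dH_rxn = sum(dH_f products) - sum(dH_f reactants)
dH_rxn = -317.95 - (-227.14)
dH_rxn = -90.81 kJ:

-90.81 kJ


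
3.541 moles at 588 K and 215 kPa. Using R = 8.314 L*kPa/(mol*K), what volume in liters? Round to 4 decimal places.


PV = nRT, solve for V = nRT / P.
nRT = 3.541 * 8.314 * 588 = 17310.6459
V = 17310.6459 / 215
V = 80.51463209 L, rounded to 4 dp:

80.5146 L


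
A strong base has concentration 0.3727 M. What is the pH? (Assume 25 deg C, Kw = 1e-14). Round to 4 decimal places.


A strong base dissociates completely, so [OH-] equals the given concentration.
pOH = -log10([OH-]) = -log10(0.3727) = 0.428641
pH = 14 - pOH = 14 - 0.428641
pH = 13.571359, rounded to 4 dp:

13.5714


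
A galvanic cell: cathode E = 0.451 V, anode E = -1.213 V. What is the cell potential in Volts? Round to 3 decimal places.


Standard cell potential: E_cell = E_cathode - E_anode.
E_cell = 0.451 - (-1.213)
E_cell = 1.664 V, rounded to 3 dp:

1.664 V


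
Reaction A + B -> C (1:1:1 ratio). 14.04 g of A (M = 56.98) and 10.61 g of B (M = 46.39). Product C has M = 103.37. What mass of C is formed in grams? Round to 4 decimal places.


Find moles of each reactant; the smaller value is the limiting reagent in a 1:1:1 reaction, so moles_C equals moles of the limiter.
n_A = mass_A / M_A = 14.04 / 56.98 = 0.246402 mol
n_B = mass_B / M_B = 10.61 / 46.39 = 0.228713 mol
Limiting reagent: B (smaller), n_limiting = 0.228713 mol
mass_C = n_limiting * M_C = 0.228713 * 103.37
mass_C = 23.64206281 g, rounded to 4 dp:

23.6421 g


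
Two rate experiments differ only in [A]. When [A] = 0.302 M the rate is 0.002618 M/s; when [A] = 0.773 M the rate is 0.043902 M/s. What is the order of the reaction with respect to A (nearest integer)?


Rate is proportional to [A]^n, so rate2/rate1 = ([A]2/[A]1)^n. Take logs to solve for n.
rate2/rate1 = 0.043902 / 0.002618 = 16.7693
[A]2/[A]1 = 0.773 / 0.302 = 2.5596
n = ln(16.7693) / ln(2.5596) = 3.0
Nearest integer order:

3


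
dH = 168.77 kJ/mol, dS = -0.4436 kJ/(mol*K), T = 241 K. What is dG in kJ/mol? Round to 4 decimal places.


Gibbs: dG = dH - T*dS (consistent units, dS already in kJ/(mol*K)).
T*dS = 241 * -0.4436 = -106.9076
dG = 168.77 - (-106.9076)
dG = 275.6776 kJ/mol, rounded to 4 dp:

275.6776 kJ/mol


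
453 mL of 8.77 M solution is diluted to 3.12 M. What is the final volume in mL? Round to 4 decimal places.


Dilution: M1*V1 = M2*V2, solve for V2.
V2 = M1*V1 / M2
V2 = 8.77 * 453 / 3.12
V2 = 3972.81 / 3.12
V2 = 1273.33653846 mL, rounded to 4 dp:

1273.3365 mL


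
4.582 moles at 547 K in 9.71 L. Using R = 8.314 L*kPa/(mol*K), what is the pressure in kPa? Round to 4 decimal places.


PV = nRT, solve for P = nRT / V.
nRT = 4.582 * 8.314 * 547 = 20837.8272
P = 20837.8272 / 9.71
P = 2146.01721936 kPa, rounded to 4 dp:

2146.0172 kPa


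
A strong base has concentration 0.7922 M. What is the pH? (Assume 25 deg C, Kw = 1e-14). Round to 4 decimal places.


A strong base dissociates completely, so [OH-] equals the given concentration.
pOH = -log10([OH-]) = -log10(0.7922) = 0.101165
pH = 14 - pOH = 14 - 0.101165
pH = 13.898835, rounded to 4 dp:

13.8988


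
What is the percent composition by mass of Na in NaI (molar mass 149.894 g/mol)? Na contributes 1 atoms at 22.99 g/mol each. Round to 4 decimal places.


pct = 100 * (n_elem * M_elem) / M_total
mass_contribution = 1 * 22.99 = 22.99 g/mol
pct = 100 * 22.99 / 149.894
pct = 15.33750517 %, rounded to 4 dp:

15.3375 %


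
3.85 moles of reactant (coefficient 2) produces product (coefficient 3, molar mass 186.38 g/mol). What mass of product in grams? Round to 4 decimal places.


Use the coefficient ratio to convert reactant moles to product moles, then multiply by the product's molar mass.
moles_P = moles_R * (coeff_P / coeff_R) = 3.85 * (3/2) = 5.775
mass_P = moles_P * M_P = 5.775 * 186.38
mass_P = 1076.3445 g, rounded to 4 dp:

1076.3445 g


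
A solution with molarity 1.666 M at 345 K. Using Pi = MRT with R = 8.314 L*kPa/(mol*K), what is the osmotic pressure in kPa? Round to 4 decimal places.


Osmotic pressure (van't Hoff): Pi = M*R*T.
RT = 8.314 * 345 = 2868.33
Pi = 1.666 * 2868.33
Pi = 4778.63778 kPa, rounded to 4 dp:

4778.6378 kPa


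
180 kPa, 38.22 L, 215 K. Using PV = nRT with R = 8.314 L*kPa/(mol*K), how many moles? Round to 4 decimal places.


PV = nRT, solve for n = PV / (RT).
PV = 180 * 38.22 = 6879.6
RT = 8.314 * 215 = 1787.51
n = 6879.6 / 1787.51
n = 3.84870574 mol, rounded to 4 dp:

3.8487 mol


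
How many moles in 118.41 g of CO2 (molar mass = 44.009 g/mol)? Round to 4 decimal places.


n = mass / M
n = 118.41 / 44.009
n = 2.69058602 mol, rounded to 4 dp:

2.6906 mol


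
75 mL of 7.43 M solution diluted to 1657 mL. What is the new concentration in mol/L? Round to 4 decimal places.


Dilution: M1*V1 = M2*V2, solve for M2.
M2 = M1*V1 / V2
M2 = 7.43 * 75 / 1657
M2 = 557.25 / 1657
M2 = 0.33630054 mol/L, rounded to 4 dp:

0.3363 mol/L


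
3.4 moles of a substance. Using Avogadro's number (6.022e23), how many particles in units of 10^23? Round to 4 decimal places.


N = n * NA, then divide by 1e23 for the requested units.
N / 1e23 = n * 6.022
N / 1e23 = 3.4 * 6.022
N / 1e23 = 20.4748, rounded to 4 dp:

20.4748


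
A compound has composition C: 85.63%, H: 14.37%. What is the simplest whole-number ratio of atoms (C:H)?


Assume 100 g of compound, divide each mass% by atomic mass to get moles, then normalize by the smallest to get a raw atom ratio.
Moles per 100 g: C: 85.63/12.011 = 7.1293, H: 14.37/1.008 = 14.256
Raw ratio (divide by min = 7.1293): C: 1.0, H: 2.0
Multiply by 1 to clear fractions: C: 1.0 ~= 1, H: 2.0 ~= 2
Reduce by GCD to get the simplest whole-number ratio:

1:2


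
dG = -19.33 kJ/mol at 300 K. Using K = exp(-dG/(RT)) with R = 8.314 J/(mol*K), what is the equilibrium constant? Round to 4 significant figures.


dG is in kJ/mol; multiply by 1000 to match R in J/(mol*K).
RT = 8.314 * 300 = 2494.2 J/mol
exponent = -dG*1000 / (RT) = -(-19.33*1000) / 2494.2 = 7.74997995
K = exp(7.74997995)
K = 2321.5259, rounded to 4 significant figures:

2322


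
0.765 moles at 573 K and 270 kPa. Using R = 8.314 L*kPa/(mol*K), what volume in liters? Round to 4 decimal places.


PV = nRT, solve for V = nRT / P.
nRT = 0.765 * 8.314 * 573 = 3644.4003
V = 3644.4003 / 270
V = 13.49777889 L, rounded to 4 dp:

13.4978 L


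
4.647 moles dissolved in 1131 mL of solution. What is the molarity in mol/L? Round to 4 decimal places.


Convert volume to liters: V_L = V_mL / 1000.
V_L = 1131 / 1000 = 1.131 L
M = n / V_L = 4.647 / 1.131
M = 4.10875332 mol/L, rounded to 4 dp:

4.1088 mol/L


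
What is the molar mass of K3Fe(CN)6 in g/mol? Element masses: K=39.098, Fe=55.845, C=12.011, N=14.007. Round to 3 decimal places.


M = sum(count * atomic_mass) over atoms.
M = 3*39.098 + 1*55.845 + 6*12.011 + 6*14.007
M = 117.294 + 55.845 + 72.066 + 84.042
M = 329.247 g/mol, rounded to 3 dp:

329.247 g/mol


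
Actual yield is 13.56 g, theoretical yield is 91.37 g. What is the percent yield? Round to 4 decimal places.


% yield = 100 * actual / theoretical
% yield = 100 * 13.56 / 91.37
% yield = 14.84075736 %, rounded to 4 dp:

14.8408 %


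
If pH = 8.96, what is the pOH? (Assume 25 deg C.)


At 25 deg C, pH + pOH = 14.
pOH = 14 - pH = 14 - 8.96
pOH = 5.04:

5.04


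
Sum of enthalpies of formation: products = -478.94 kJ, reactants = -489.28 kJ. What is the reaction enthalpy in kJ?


dH_rxn = sum(dH_f products) - sum(dH_f reactants)
dH_rxn = -478.94 - (-489.28)
dH_rxn = 10.34 kJ:

10.34 kJ


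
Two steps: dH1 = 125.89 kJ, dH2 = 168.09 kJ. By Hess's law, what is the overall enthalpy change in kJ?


Hess's law: enthalpy is a state function, so add the step enthalpies.
dH_total = dH1 + dH2 = 125.89 + (168.09)
dH_total = 293.98 kJ:

293.98 kJ


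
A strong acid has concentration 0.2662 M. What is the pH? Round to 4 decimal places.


A strong acid dissociates completely, so [H+] equals the given concentration.
pH = -log10([H+]) = -log10(0.2662)
pH = 0.57479195, rounded to 4 dp:

0.5748


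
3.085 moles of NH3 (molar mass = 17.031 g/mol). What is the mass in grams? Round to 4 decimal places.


mass = n * M
mass = 3.085 * 17.031
mass = 52.540635 g, rounded to 4 dp:

52.5406 g


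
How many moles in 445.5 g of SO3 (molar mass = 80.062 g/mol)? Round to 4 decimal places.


n = mass / M
n = 445.5 / 80.062
n = 5.56443756 mol, rounded to 4 dp:

5.5644 mol


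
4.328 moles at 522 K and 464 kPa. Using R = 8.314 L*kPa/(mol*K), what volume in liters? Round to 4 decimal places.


PV = nRT, solve for V = nRT / P.
nRT = 4.328 * 8.314 * 522 = 18783.1218
V = 18783.1218 / 464
V = 40.48086595 L, rounded to 4 dp:

40.4809 L


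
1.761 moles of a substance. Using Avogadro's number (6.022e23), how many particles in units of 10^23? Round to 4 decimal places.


N = n * NA, then divide by 1e23 for the requested units.
N / 1e23 = n * 6.022
N / 1e23 = 1.761 * 6.022
N / 1e23 = 10.604742, rounded to 4 dp:

10.6047


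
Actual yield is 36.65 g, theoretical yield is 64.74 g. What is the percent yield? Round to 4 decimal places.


% yield = 100 * actual / theoretical
% yield = 100 * 36.65 / 64.74
% yield = 56.61105962 %, rounded to 4 dp:

56.6111 %


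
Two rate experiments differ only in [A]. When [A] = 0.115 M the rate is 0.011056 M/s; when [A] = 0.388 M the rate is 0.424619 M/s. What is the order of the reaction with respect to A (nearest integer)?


Rate is proportional to [A]^n, so rate2/rate1 = ([A]2/[A]1)^n. Take logs to solve for n.
rate2/rate1 = 0.424619 / 0.011056 = 38.4062
[A]2/[A]1 = 0.388 / 0.115 = 3.3739
n = ln(38.4062) / ln(3.3739) = 3.0
Nearest integer order:

3


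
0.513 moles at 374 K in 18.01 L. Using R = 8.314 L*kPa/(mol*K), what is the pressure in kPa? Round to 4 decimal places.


PV = nRT, solve for P = nRT / V.
nRT = 0.513 * 8.314 * 374 = 1595.1407
P = 1595.1407 / 18.01
P = 88.56972238 kPa, rounded to 4 dp:

88.5697 kPa


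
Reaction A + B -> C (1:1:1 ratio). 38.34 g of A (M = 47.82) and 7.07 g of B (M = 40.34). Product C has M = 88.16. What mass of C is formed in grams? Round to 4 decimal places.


Find moles of each reactant; the smaller value is the limiting reagent in a 1:1:1 reaction, so moles_C equals moles of the limiter.
n_A = mass_A / M_A = 38.34 / 47.82 = 0.801757 mol
n_B = mass_B / M_B = 7.07 / 40.34 = 0.17526 mol
Limiting reagent: B (smaller), n_limiting = 0.17526 mol
mass_C = n_limiting * M_C = 0.17526 * 88.16
mass_C = 15.4509216 g, rounded to 4 dp:

15.4509 g


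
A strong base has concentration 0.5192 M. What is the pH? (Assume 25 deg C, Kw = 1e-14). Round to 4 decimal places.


A strong base dissociates completely, so [OH-] equals the given concentration.
pOH = -log10([OH-]) = -log10(0.5192) = 0.284665
pH = 14 - pOH = 14 - 0.284665
pH = 13.715335, rounded to 4 dp:

13.7153


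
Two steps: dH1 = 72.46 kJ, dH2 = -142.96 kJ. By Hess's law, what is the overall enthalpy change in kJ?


Hess's law: enthalpy is a state function, so add the step enthalpies.
dH_total = dH1 + dH2 = 72.46 + (-142.96)
dH_total = -70.5 kJ:

-70.50 kJ


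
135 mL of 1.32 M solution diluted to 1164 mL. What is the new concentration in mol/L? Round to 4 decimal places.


Dilution: M1*V1 = M2*V2, solve for M2.
M2 = M1*V1 / V2
M2 = 1.32 * 135 / 1164
M2 = 178.2 / 1164
M2 = 0.15309278 mol/L, rounded to 4 dp:

0.1531 mol/L


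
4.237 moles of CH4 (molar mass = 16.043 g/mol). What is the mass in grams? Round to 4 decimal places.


mass = n * M
mass = 4.237 * 16.043
mass = 67.974191 g, rounded to 4 dp:

67.9742 g


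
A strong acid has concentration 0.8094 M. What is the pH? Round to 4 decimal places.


A strong acid dissociates completely, so [H+] equals the given concentration.
pH = -log10([H+]) = -log10(0.8094)
pH = 0.0918368, rounded to 4 dp:

0.0918


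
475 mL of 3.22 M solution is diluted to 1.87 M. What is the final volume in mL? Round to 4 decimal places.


Dilution: M1*V1 = M2*V2, solve for V2.
V2 = M1*V1 / M2
V2 = 3.22 * 475 / 1.87
V2 = 1529.5 / 1.87
V2 = 817.9144385 mL, rounded to 4 dp:

817.9144 mL


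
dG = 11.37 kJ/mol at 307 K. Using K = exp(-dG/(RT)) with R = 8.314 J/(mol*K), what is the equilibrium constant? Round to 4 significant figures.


dG is in kJ/mol; multiply by 1000 to match R in J/(mol*K).
RT = 8.314 * 307 = 2552.398 J/mol
exponent = -dG*1000 / (RT) = -(11.37*1000) / 2552.398 = -4.45463443
K = exp(-4.45463443)
K = 0.011624569, rounded to 4 significant figures:

0.01162


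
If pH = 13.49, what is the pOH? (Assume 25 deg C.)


At 25 deg C, pH + pOH = 14.
pOH = 14 - pH = 14 - 13.49
pOH = 0.51:

0.51


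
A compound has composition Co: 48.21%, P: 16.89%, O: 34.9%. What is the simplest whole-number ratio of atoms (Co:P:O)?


Assume 100 g of compound, divide each mass% by atomic mass to get moles, then normalize by the smallest to get a raw atom ratio.
Moles per 100 g: Co: 48.21/58.933 = 0.818, P: 16.89/30.974 = 0.5453, O: 34.9/15.999 = 2.1814
Raw ratio (divide by min = 0.5453): Co: 1.5, P: 1.0, O: 4.0
Multiply by 2 to clear fractions: Co: 3.0 ~= 3, P: 2.0 ~= 2, O: 8.001 ~= 8
Reduce by GCD to get the simplest whole-number ratio:

3:2:8


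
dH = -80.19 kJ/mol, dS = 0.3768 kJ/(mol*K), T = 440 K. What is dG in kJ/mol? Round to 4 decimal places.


Gibbs: dG = dH - T*dS (consistent units, dS already in kJ/(mol*K)).
T*dS = 440 * 0.3768 = 165.792
dG = -80.19 - (165.792)
dG = -245.982 kJ/mol, rounded to 4 dp:

-245.9820 kJ/mol


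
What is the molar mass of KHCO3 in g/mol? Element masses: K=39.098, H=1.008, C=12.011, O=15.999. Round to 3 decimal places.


M = sum(count * atomic_mass) over atoms.
M = 1*39.098 + 1*1.008 + 1*12.011 + 3*15.999
M = 39.098 + 1.008 + 12.011 + 47.997
M = 100.114 g/mol, rounded to 3 dp:

100.114 g/mol


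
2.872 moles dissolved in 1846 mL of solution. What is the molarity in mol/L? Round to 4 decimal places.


Convert volume to liters: V_L = V_mL / 1000.
V_L = 1846 / 1000 = 1.846 L
M = n / V_L = 2.872 / 1.846
M = 1.55579632 mol/L, rounded to 4 dp:

1.5558 mol/L


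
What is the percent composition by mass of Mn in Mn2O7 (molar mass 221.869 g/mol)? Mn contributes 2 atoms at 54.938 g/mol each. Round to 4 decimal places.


pct = 100 * (n_elem * M_elem) / M_total
mass_contribution = 2 * 54.938 = 109.876 g/mol
pct = 100 * 109.876 / 221.869
pct = 49.52291668 %, rounded to 4 dp:

49.5229 %


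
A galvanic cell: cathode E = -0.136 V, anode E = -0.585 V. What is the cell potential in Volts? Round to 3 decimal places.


Standard cell potential: E_cell = E_cathode - E_anode.
E_cell = -0.136 - (-0.585)
E_cell = 0.449 V, rounded to 3 dp:

0.449 V


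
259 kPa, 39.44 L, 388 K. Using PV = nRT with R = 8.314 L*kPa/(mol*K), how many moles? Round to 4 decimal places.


PV = nRT, solve for n = PV / (RT).
PV = 259 * 39.44 = 10214.96
RT = 8.314 * 388 = 3225.832
n = 10214.96 / 3225.832
n = 3.16661252 mol, rounded to 4 dp:

3.1666 mol


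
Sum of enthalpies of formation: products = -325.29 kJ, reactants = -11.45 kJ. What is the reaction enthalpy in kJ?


dH_rxn = sum(dH_f products) - sum(dH_f reactants)
dH_rxn = -325.29 - (-11.45)
dH_rxn = -313.84 kJ:

-313.84 kJ


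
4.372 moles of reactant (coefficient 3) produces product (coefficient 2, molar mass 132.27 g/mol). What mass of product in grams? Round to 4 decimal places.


Use the coefficient ratio to convert reactant moles to product moles, then multiply by the product's molar mass.
moles_P = moles_R * (coeff_P / coeff_R) = 4.372 * (2/3) = 2.914667
mass_P = moles_P * M_P = 2.914667 * 132.27
mass_P = 385.52300409 g, rounded to 4 dp:

385.5230 g


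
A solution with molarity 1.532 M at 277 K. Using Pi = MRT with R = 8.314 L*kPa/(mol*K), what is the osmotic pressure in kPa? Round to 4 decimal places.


Osmotic pressure (van't Hoff): Pi = M*R*T.
RT = 8.314 * 277 = 2302.978
Pi = 1.532 * 2302.978
Pi = 3528.162296 kPa, rounded to 4 dp:

3528.1623 kPa


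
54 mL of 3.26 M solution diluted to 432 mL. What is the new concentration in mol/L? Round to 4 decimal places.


Dilution: M1*V1 = M2*V2, solve for M2.
M2 = M1*V1 / V2
M2 = 3.26 * 54 / 432
M2 = 176.04 / 432
M2 = 0.4075 mol/L, rounded to 4 dp:

0.4075 mol/L


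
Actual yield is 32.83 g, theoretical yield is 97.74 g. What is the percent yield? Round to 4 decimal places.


% yield = 100 * actual / theoretical
% yield = 100 * 32.83 / 97.74
% yield = 33.58911398 %, rounded to 4 dp:

33.5891 %


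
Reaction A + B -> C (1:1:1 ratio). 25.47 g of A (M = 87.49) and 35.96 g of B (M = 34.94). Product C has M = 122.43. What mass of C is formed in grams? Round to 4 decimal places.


Find moles of each reactant; the smaller value is the limiting reagent in a 1:1:1 reaction, so moles_C equals moles of the limiter.
n_A = mass_A / M_A = 25.47 / 87.49 = 0.291119 mol
n_B = mass_B / M_B = 35.96 / 34.94 = 1.029193 mol
Limiting reagent: A (smaller), n_limiting = 0.291119 mol
mass_C = n_limiting * M_C = 0.291119 * 122.43
mass_C = 35.64169917 g, rounded to 4 dp:

35.6417 g


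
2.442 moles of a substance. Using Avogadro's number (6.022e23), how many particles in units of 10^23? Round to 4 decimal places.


N = n * NA, then divide by 1e23 for the requested units.
N / 1e23 = n * 6.022
N / 1e23 = 2.442 * 6.022
N / 1e23 = 14.705724, rounded to 4 dp:

14.7057


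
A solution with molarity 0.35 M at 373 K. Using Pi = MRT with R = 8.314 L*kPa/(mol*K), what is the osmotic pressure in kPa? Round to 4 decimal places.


Osmotic pressure (van't Hoff): Pi = M*R*T.
RT = 8.314 * 373 = 3101.122
Pi = 0.35 * 3101.122
Pi = 1085.3927 kPa, rounded to 4 dp:

1085.3927 kPa


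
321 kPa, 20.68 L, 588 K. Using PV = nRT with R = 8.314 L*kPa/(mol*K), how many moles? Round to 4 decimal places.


PV = nRT, solve for n = PV / (RT).
PV = 321 * 20.68 = 6638.28
RT = 8.314 * 588 = 4888.632
n = 6638.28 / 4888.632
n = 1.35790135 mol, rounded to 4 dp:

1.3579 mol


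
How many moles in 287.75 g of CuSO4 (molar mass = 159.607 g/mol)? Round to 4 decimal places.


n = mass / M
n = 287.75 / 159.607
n = 1.80286579 mol, rounded to 4 dp:

1.8029 mol


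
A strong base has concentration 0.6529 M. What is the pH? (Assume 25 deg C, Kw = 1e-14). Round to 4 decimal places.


A strong base dissociates completely, so [OH-] equals the given concentration.
pOH = -log10([OH-]) = -log10(0.6529) = 0.185153
pH = 14 - pOH = 14 - 0.185153
pH = 13.814847, rounded to 4 dp:

13.8148


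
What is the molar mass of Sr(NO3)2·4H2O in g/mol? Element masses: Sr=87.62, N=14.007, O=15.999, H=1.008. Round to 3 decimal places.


M = sum(count * atomic_mass) over atoms.
M = 1*87.62 + 2*14.007 + 10*15.999 + 8*1.008
M = 87.62 + 28.014 + 159.99 + 8.064
M = 283.688 g/mol, rounded to 3 dp:

283.688 g/mol


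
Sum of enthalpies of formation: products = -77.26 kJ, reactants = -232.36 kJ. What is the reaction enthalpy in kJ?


dH_rxn = sum(dH_f products) - sum(dH_f reactants)
dH_rxn = -77.26 - (-232.36)
dH_rxn = 155.1 kJ:

155.10 kJ


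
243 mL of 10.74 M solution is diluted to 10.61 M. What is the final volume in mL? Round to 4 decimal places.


Dilution: M1*V1 = M2*V2, solve for V2.
V2 = M1*V1 / M2
V2 = 10.74 * 243 / 10.61
V2 = 2609.82 / 10.61
V2 = 245.97737983 mL, rounded to 4 dp:

245.9774 mL


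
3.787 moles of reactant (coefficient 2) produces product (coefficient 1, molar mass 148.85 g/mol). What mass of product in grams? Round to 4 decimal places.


Use the coefficient ratio to convert reactant moles to product moles, then multiply by the product's molar mass.
moles_P = moles_R * (coeff_P / coeff_R) = 3.787 * (1/2) = 1.8935
mass_P = moles_P * M_P = 1.8935 * 148.85
mass_P = 281.847475 g, rounded to 4 dp:

281.8475 g


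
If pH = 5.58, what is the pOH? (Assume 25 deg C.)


At 25 deg C, pH + pOH = 14.
pOH = 14 - pH = 14 - 5.58
pOH = 8.42:

8.42


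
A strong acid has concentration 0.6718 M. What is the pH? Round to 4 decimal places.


A strong acid dissociates completely, so [H+] equals the given concentration.
pH = -log10([H+]) = -log10(0.6718)
pH = 0.17276, rounded to 4 dp:

0.1728


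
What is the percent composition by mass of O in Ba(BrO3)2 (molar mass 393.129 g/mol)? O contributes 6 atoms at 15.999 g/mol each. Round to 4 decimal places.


pct = 100 * (n_elem * M_elem) / M_total
mass_contribution = 6 * 15.999 = 95.994 g/mol
pct = 100 * 95.994 / 393.129
pct = 24.41793915 %, rounded to 4 dp:

24.4179 %


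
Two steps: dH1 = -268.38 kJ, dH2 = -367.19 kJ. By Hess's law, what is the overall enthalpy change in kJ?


Hess's law: enthalpy is a state function, so add the step enthalpies.
dH_total = dH1 + dH2 = -268.38 + (-367.19)
dH_total = -635.57 kJ:

-635.57 kJ


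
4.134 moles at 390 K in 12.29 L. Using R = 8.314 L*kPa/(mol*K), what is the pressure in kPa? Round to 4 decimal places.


PV = nRT, solve for P = nRT / V.
nRT = 4.134 * 8.314 * 390 = 13404.3296
P = 13404.3296 / 12.29
P = 1090.66961758 kPa, rounded to 4 dp:

1090.6696 kPa


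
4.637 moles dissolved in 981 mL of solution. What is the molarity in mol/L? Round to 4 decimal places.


Convert volume to liters: V_L = V_mL / 1000.
V_L = 981 / 1000 = 0.981 L
M = n / V_L = 4.637 / 0.981
M = 4.72680938 mol/L, rounded to 4 dp:

4.7268 mol/L


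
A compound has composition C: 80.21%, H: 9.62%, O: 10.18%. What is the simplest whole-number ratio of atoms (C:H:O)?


Assume 100 g of compound, divide each mass% by atomic mass to get moles, then normalize by the smallest to get a raw atom ratio.
Moles per 100 g: C: 80.21/12.011 = 6.678, H: 9.62/1.008 = 9.5437, O: 10.18/15.999 = 0.6363
Raw ratio (divide by min = 0.6363): C: 10.495, H: 14.999, O: 1.0
Multiply by 2 to clear fractions: C: 20.991 ~= 21, H: 29.998 ~= 30, O: 2.0 ~= 2
Reduce by GCD to get the simplest whole-number ratio:

21:30:2


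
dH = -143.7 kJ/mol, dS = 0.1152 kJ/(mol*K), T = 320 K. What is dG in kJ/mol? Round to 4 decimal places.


Gibbs: dG = dH - T*dS (consistent units, dS already in kJ/(mol*K)).
T*dS = 320 * 0.1152 = 36.864
dG = -143.7 - (36.864)
dG = -180.564 kJ/mol, rounded to 4 dp:

-180.5640 kJ/mol


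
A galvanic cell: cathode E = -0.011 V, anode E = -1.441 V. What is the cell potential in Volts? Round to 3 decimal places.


Standard cell potential: E_cell = E_cathode - E_anode.
E_cell = -0.011 - (-1.441)
E_cell = 1.43 V, rounded to 3 dp:

1.430 V


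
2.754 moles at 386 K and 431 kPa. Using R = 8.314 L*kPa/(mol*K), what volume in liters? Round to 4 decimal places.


PV = nRT, solve for V = nRT / P.
nRT = 2.754 * 8.314 * 386 = 8838.1478
V = 8838.1478 / 431
V = 20.50614339 L, rounded to 4 dp:

20.5061 L


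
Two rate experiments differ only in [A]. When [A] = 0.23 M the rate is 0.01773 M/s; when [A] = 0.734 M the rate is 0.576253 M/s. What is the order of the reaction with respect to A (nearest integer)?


Rate is proportional to [A]^n, so rate2/rate1 = ([A]2/[A]1)^n. Take logs to solve for n.
rate2/rate1 = 0.576253 / 0.01773 = 32.5016
[A]2/[A]1 = 0.734 / 0.23 = 3.1913
n = ln(32.5016) / ln(3.1913) = 3.0
Nearest integer order:

3


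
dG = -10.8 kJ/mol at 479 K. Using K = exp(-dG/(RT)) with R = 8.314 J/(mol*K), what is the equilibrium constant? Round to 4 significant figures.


dG is in kJ/mol; multiply by 1000 to match R in J/(mol*K).
RT = 8.314 * 479 = 3982.406 J/mol
exponent = -dG*1000 / (RT) = -(-10.8*1000) / 3982.406 = 2.71192842
K = exp(2.71192842)
K = 15.058286, rounded to 4 significant figures:

15.06


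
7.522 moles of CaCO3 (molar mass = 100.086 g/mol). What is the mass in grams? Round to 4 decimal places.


mass = n * M
mass = 7.522 * 100.086
mass = 752.846892 g, rounded to 4 dp:

752.8469 g


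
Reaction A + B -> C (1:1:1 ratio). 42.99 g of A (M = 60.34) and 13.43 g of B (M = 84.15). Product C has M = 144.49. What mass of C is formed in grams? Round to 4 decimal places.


Find moles of each reactant; the smaller value is the limiting reagent in a 1:1:1 reaction, so moles_C equals moles of the limiter.
n_A = mass_A / M_A = 42.99 / 60.34 = 0.712463 mol
n_B = mass_B / M_B = 13.43 / 84.15 = 0.159596 mol
Limiting reagent: B (smaller), n_limiting = 0.159596 mol
mass_C = n_limiting * M_C = 0.159596 * 144.49
mass_C = 23.06002604 g, rounded to 4 dp:

23.0600 g


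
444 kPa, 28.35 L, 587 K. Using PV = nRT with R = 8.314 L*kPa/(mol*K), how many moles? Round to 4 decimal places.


PV = nRT, solve for n = PV / (RT).
PV = 444 * 28.35 = 12587.4
RT = 8.314 * 587 = 4880.318
n = 12587.4 / 4880.318
n = 2.57921717 mol, rounded to 4 dp:

2.5792 mol


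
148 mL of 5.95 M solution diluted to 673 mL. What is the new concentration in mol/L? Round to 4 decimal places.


Dilution: M1*V1 = M2*V2, solve for M2.
M2 = M1*V1 / V2
M2 = 5.95 * 148 / 673
M2 = 880.6 / 673
M2 = 1.30846954 mol/L, rounded to 4 dp:

1.3085 mol/L


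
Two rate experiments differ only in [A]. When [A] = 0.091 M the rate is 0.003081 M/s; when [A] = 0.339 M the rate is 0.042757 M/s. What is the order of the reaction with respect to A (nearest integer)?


Rate is proportional to [A]^n, so rate2/rate1 = ([A]2/[A]1)^n. Take logs to solve for n.
rate2/rate1 = 0.042757 / 0.003081 = 13.8776
[A]2/[A]1 = 0.339 / 0.091 = 3.7253
n = ln(13.8776) / ln(3.7253) = 2.0
Nearest integer order:

2


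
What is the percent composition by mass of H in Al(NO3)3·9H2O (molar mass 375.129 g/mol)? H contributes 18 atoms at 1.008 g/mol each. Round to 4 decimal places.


pct = 100 * (n_elem * M_elem) / M_total
mass_contribution = 18 * 1.008 = 18.144 g/mol
pct = 100 * 18.144 / 375.129
pct = 4.83673616 %, rounded to 4 dp:

4.8367 %


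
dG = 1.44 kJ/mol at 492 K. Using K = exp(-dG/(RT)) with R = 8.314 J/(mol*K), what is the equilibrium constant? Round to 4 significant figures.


dG is in kJ/mol; multiply by 1000 to match R in J/(mol*K).
RT = 8.314 * 492 = 4090.488 J/mol
exponent = -dG*1000 / (RT) = -(1.44*1000) / 4090.488 = -0.35203624
K = exp(-0.35203624)
K = 0.70325464, rounded to 4 significant figures:

0.7033


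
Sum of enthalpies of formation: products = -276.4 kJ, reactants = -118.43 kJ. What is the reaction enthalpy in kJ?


dH_rxn = sum(dH_f products) - sum(dH_f reactants)
dH_rxn = -276.4 - (-118.43)
dH_rxn = -157.97 kJ:

-157.97 kJ


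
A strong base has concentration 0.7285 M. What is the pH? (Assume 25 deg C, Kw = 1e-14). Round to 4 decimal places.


A strong base dissociates completely, so [OH-] equals the given concentration.
pOH = -log10([OH-]) = -log10(0.7285) = 0.13757
pH = 14 - pOH = 14 - 0.13757
pH = 13.86243, rounded to 4 dp:

13.8624


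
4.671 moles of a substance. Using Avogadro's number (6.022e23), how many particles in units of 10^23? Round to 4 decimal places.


N = n * NA, then divide by 1e23 for the requested units.
N / 1e23 = n * 6.022
N / 1e23 = 4.671 * 6.022
N / 1e23 = 28.128762, rounded to 4 dp:

28.1288


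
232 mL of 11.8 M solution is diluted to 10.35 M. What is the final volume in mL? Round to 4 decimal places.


Dilution: M1*V1 = M2*V2, solve for V2.
V2 = M1*V1 / M2
V2 = 11.8 * 232 / 10.35
V2 = 2737.6 / 10.35
V2 = 264.50241546 mL, rounded to 4 dp:

264.5024 mL


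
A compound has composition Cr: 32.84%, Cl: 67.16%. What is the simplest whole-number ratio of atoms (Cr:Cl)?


Assume 100 g of compound, divide each mass% by atomic mass to get moles, then normalize by the smallest to get a raw atom ratio.
Moles per 100 g: Cr: 32.84/51.996 = 0.6316, Cl: 67.16/35.453 = 1.8943
Raw ratio (divide by min = 0.6316): Cr: 1.0, Cl: 2.999
Multiply by 1 to clear fractions: Cr: 1.0 ~= 1, Cl: 2.999 ~= 3
Reduce by GCD to get the simplest whole-number ratio:

1:3


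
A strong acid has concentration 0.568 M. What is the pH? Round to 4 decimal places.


A strong acid dissociates completely, so [H+] equals the given concentration.
pH = -log10([H+]) = -log10(0.568)
pH = 0.24565166, rounded to 4 dp:

0.2457


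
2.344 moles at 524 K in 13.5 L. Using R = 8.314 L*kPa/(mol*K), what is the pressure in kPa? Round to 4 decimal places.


PV = nRT, solve for P = nRT / V.
nRT = 2.344 * 8.314 * 524 = 10211.7204
P = 10211.7204 / 13.5
P = 756.42373333 kPa, rounded to 4 dp:

756.4237 kPa


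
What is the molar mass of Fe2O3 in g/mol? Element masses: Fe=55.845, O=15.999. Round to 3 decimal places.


M = sum(count * atomic_mass) over atoms.
M = 2*55.845 + 3*15.999
M = 111.69 + 47.997
M = 159.687 g/mol, rounded to 3 dp:

159.687 g/mol


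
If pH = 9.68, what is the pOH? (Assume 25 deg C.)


At 25 deg C, pH + pOH = 14.
pOH = 14 - pH = 14 - 9.68
pOH = 4.32:

4.32


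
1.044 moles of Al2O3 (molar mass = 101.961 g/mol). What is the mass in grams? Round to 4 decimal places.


mass = n * M
mass = 1.044 * 101.961
mass = 106.447284 g, rounded to 4 dp:

106.4473 g


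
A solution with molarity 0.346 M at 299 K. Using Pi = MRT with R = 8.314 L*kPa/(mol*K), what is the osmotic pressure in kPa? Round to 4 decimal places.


Osmotic pressure (van't Hoff): Pi = M*R*T.
RT = 8.314 * 299 = 2485.886
Pi = 0.346 * 2485.886
Pi = 860.116556 kPa, rounded to 4 dp:

860.1166 kPa


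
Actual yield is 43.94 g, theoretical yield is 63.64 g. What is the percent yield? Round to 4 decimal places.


% yield = 100 * actual / theoretical
% yield = 100 * 43.94 / 63.64
% yield = 69.04462602 %, rounded to 4 dp:

69.0446 %


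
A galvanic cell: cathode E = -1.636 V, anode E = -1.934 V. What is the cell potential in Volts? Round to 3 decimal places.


Standard cell potential: E_cell = E_cathode - E_anode.
E_cell = -1.636 - (-1.934)
E_cell = 0.298 V, rounded to 3 dp:

0.298 V


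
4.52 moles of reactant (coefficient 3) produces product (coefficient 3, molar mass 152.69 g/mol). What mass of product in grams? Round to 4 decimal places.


Use the coefficient ratio to convert reactant moles to product moles, then multiply by the product's molar mass.
moles_P = moles_R * (coeff_P / coeff_R) = 4.52 * (3/3) = 4.52
mass_P = moles_P * M_P = 4.52 * 152.69
mass_P = 690.1588 g, rounded to 4 dp:

690.1588 g


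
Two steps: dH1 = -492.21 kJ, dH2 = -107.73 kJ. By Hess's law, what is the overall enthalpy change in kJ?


Hess's law: enthalpy is a state function, so add the step enthalpies.
dH_total = dH1 + dH2 = -492.21 + (-107.73)
dH_total = -599.94 kJ:

-599.94 kJ


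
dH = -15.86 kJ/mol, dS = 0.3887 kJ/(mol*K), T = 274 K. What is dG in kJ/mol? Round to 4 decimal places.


Gibbs: dG = dH - T*dS (consistent units, dS already in kJ/(mol*K)).
T*dS = 274 * 0.3887 = 106.5038
dG = -15.86 - (106.5038)
dG = -122.3638 kJ/mol, rounded to 4 dp:

-122.3638 kJ/mol


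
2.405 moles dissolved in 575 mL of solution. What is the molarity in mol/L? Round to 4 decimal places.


Convert volume to liters: V_L = V_mL / 1000.
V_L = 575 / 1000 = 0.575 L
M = n / V_L = 2.405 / 0.575
M = 4.1826087 mol/L, rounded to 4 dp:

4.1826 mol/L


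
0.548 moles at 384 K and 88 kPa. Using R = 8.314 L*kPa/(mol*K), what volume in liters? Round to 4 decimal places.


PV = nRT, solve for V = nRT / P.
nRT = 0.548 * 8.314 * 384 = 1749.5316
V = 1749.5316 / 88
V = 19.88104091 L, rounded to 4 dp:

19.8810 L


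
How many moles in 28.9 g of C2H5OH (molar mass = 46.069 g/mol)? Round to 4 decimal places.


n = mass / M
n = 28.9 / 46.069
n = 0.62731989 mol, rounded to 4 dp:

0.6273 mol


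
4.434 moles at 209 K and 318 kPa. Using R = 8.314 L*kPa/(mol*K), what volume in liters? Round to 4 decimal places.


PV = nRT, solve for V = nRT / P.
nRT = 4.434 * 8.314 * 209 = 7704.6337
V = 7704.6337 / 318
V = 24.22840786 L, rounded to 4 dp:

24.2284 L
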